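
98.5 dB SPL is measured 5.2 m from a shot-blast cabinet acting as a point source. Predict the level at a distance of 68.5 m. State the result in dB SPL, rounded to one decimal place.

Point-source attenuation: ΔL = 20·log₁₀(r₂/r₁) = 20·log₁₀(68.5/5.2) = 22.394 dB.
L₂ = 98.5 − 20·log₁₀(68.5/5.2) = 98.5 − 22.394 = 76.11 dB SPL.

76.1 dB SPL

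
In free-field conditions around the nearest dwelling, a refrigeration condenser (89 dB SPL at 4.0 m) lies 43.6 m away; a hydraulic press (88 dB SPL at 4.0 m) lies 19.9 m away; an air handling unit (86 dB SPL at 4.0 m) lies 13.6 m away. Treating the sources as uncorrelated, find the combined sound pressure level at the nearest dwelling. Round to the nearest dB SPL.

Apply inverse-square spreading to bring every level to the receiver, then sum 10^(L/10).
refrigeration condenser: 89 − 20·log₁₀(43.6/4.0) = 89 − 20.75 = 68.25 dB SPL.
hydraulic press: 88 − 20·log₁₀(19.9/4.0) = 88 − 13.94 = 74.06 dB SPL.
air handling unit: 86 − 20·log₁₀(13.6/4.0) = 86 − 10.63 = 75.37 dB SPL.
Σ 10^(L/10) = 6.662e+07 → L_total = 10·log₁₀(6.662e+07) = 78.24 dB SPL.

78 dB SPL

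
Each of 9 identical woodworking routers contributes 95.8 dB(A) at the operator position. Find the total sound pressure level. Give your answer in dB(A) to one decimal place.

105.3 dB(A)

N identical incoherent sources raise the level by 10·log₁₀ N.
L_total = 95.8 + 10·log₁₀(9) = 95.8 + 9.542 = 105.34 dB(A).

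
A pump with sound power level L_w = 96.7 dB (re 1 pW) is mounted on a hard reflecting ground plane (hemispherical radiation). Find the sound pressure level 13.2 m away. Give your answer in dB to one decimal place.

66.3 dB

Free-field hemispherical radiation: L_p = L_w − 10·log₁₀(2π·r²), r = 13.2 m.
2π·r² = 1095 m², 10·log₁₀ of that is 30.393 dB.
L_p = 96.7 − 30.393 = 66.31 dB.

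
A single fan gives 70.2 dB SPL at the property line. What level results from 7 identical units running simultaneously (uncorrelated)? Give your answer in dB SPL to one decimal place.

N identical incoherent sources raise the level by 10·log₁₀ N.
L_total = 70.2 + 10·log₁₀(7) = 70.2 + 8.451 = 78.65 dB SPL.

78.7 dB SPL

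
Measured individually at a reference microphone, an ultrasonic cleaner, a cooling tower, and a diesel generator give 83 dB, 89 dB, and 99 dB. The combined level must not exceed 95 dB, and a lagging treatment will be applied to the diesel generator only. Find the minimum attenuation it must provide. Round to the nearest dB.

6 dB

Everything except the diesel generator sums to 10^(83/10) + 10^(89/10) = 9.939e+08 in linear terms, 89.97 dB.
The limit corresponds to 10^(95/10) = 3.162e+09; subtracting the fixed part leaves 2.168e+09 for the diesel generator, i.e. 93.36 dB.
So the diesel generator must be reduced from 99 to 93.36 dB: IL = 5.64 dB.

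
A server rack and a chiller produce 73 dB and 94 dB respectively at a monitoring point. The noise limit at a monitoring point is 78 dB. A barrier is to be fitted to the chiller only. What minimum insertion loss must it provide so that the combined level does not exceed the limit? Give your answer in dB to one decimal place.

Fixed contribution from the other source: Σ 10^(L/10) = 10^(73/10) = 1.995e+07 (73.00 dB).
The limit corresponds to 10^(78/10) = 6.310e+07; subtracting the fixed part leaves 4.314e+07 for the chiller, i.e. 76.35 dB.
So the chiller must be reduced from 94 to 76.35 dB: IL = 17.65 dB.

17.7 dB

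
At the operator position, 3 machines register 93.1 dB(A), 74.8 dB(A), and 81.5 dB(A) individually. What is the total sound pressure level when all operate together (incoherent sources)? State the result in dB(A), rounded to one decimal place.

Incoherent sources combine by intensity addition: L_total = 10·log₁₀(Σ 10^(L_i/10)).
Σ 10^(L/10) = 10^(93.1/10) + 10^(74.8/10) + 10^(81.5/10) = 2.213e+09.
L_total = 10·log₁₀(2.213e+09) = 93.45 dB(A).

93.5 dB(A)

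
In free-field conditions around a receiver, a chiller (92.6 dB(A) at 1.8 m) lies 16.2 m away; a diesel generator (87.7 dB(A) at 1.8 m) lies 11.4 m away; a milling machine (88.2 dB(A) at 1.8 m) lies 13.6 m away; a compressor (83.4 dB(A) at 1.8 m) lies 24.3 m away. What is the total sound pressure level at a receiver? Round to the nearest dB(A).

77 dB(A)

Propagate each source to the receiver with L = L_ref − 20·log₁₀(r/r_ref), then add intensities.
chiller: 92.6 − 20·log₁₀(16.2/1.8) = 92.6 − 19.08 = 73.52 dB(A).
diesel generator: 87.7 − 20·log₁₀(11.4/1.8) = 87.7 − 16.03 = 71.67 dB(A).
milling machine: 88.2 − 20·log₁₀(13.6/1.8) = 88.2 − 17.57 = 70.63 dB(A).
compressor: 83.4 − 20·log₁₀(24.3/1.8) = 83.4 − 22.61 = 60.79 dB(A).
Σ 10^(L/10) = 4.992e+07 → L_total = 10·log₁₀(4.992e+07) = 76.98 dB(A).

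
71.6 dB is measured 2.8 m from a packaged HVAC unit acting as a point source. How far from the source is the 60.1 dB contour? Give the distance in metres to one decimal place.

For a point source L₁ − L₂ = 20·log₁₀(r₂/r₁), so r₂ = r₁·10^((L₁−L₂)/20).
r₂ = 2.8·10^((71.6−60.1)/20) = 2.8·10^(11.5/20) = 10.52 m.

10.5 m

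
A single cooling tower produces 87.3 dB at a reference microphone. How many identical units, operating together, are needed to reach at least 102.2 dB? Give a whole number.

The shortfall is 102.2 − 87.3 = 14.9 dB, and N units add 10·log₁₀ N, so need 10·log₁₀ N ≥ 14.9.
N ≥ 10^(14.9/10) = 30.903, so N = 31.

31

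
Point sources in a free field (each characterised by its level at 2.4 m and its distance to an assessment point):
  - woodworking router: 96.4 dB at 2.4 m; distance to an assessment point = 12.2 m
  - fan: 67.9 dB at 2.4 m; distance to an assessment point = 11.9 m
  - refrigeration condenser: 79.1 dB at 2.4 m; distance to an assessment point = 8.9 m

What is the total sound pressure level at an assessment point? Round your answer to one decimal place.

82.4 dB

First find each source's level at the receiver (point-source: −20·log₁₀(r/r_ref)), then combine on an intensity basis.
woodworking router: 96.4 − 20·log₁₀(12.2/2.4) = 96.4 − 14.12 = 82.28 dB.
fan: 67.9 − 20·log₁₀(11.9/2.4) = 67.9 − 13.91 = 53.99 dB.
refrigeration condenser: 79.1 − 20·log₁₀(8.9/2.4) = 79.1 − 11.38 = 67.72 dB.
Σ 10^(L/10) = 1.751e+08 → L_total = 10·log₁₀(1.751e+08) = 82.43 dB.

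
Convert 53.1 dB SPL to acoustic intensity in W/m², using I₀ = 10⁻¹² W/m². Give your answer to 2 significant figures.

L = 10·log₁₀(I/I₀) ⇒ I = I₀·10^(L/10) = 10⁻¹² × 10^5.31.

2.0e-07 W/m²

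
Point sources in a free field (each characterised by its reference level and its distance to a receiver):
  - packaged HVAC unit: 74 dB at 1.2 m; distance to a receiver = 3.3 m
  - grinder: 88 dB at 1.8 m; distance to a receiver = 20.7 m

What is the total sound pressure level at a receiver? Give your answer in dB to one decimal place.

Propagate each source to the receiver with L = L_ref − 20·log₁₀(r/r_ref), then add intensities.
packaged HVAC unit: 74 − 20·log₁₀(3.3/1.2) = 74 − 8.79 = 65.21 dB.
grinder: 88 − 20·log₁₀(20.7/1.8) = 88 − 21.21 = 66.79 dB.
Σ 10^(L/10) = 8.092e+06 → L_total = 10·log₁₀(8.092e+06) = 69.08 dB.

69.1 dB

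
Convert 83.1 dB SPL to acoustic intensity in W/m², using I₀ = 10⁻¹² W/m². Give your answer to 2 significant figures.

I/I₀ = 10^(83.1/10) = 2.042e+08, so I = 2.042e+08 × 10⁻¹² W/m².

0.00020 W/m²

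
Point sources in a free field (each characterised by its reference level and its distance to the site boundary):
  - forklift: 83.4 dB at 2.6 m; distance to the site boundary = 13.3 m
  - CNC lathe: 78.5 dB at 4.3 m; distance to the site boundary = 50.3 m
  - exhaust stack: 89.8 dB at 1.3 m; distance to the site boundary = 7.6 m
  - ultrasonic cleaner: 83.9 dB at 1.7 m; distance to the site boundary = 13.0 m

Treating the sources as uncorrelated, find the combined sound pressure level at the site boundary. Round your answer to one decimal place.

76.1 dB

Propagate each source to the receiver with L = L_ref − 20·log₁₀(r/r_ref), then add intensities.
forklift: 83.4 − 20·log₁₀(13.3/2.6) = 83.4 − 14.18 = 69.22 dB.
CNC lathe: 78.5 − 20·log₁₀(50.3/4.3) = 78.5 − 21.36 = 57.14 dB.
exhaust stack: 89.8 − 20·log₁₀(7.6/1.3) = 89.8 − 15.34 = 74.46 dB.
ultrasonic cleaner: 83.9 − 20·log₁₀(13.0/1.7) = 83.9 − 17.67 = 66.23 dB.
Σ 10^(L/10) = 4.102e+07 → L_total = 10·log₁₀(4.102e+07) = 76.13 dB.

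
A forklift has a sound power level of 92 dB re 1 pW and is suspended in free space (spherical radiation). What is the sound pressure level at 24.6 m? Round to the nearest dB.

53 dB

L_p = L_w − 10·log₁₀(4π·r²) with r = 24.6 m.
4π·r² = 7605 m², 10·log₁₀ of that is 38.811 dB.
L_p = 92 − 38.811 = 53.19 dB.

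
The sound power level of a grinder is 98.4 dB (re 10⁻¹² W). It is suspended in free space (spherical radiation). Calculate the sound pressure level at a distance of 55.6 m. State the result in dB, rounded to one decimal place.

Free-field spherical radiation: L_p = L_w − 10·log₁₀(4π·r²), r = 55.6 m.
4π·r² = 3.885e+04 m², 10·log₁₀ of that is 45.894 dB.
L_p = 98.4 − 45.894 = 52.51 dB.

52.5 dB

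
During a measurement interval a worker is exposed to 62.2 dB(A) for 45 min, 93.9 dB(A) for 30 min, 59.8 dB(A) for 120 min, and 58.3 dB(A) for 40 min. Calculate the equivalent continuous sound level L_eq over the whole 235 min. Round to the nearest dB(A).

Weight each interval's intensity by its duration and average over T = 235 min:
Σ tᵢ·10^(Lᵢ/10) = 45·10^(62.2/10) + 30·10^(93.9/10) + 120·10^(59.8/10) + 40·10^(58.3/10) = 7.386e+10.
L_eq = 10·log₁₀(7.386e+10/235) = 84.97 dB(A).

85 dB(A)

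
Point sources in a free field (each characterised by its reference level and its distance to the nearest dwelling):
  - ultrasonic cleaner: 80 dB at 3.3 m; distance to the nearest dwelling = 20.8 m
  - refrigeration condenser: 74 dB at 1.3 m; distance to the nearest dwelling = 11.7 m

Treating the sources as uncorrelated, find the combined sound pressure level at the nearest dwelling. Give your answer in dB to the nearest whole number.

65 dB

Propagate each source to the receiver with L = L_ref − 20·log₁₀(r/r_ref), then add intensities.
ultrasonic cleaner: 80 − 20·log₁₀(20.8/3.3) = 80 − 15.99 = 64.01 dB.
refrigeration condenser: 74 − 20·log₁₀(11.7/1.3) = 74 − 19.08 = 54.92 dB.
Σ 10^(L/10) = 2.827e+06 → L_total = 10·log₁₀(2.827e+06) = 64.51 dB.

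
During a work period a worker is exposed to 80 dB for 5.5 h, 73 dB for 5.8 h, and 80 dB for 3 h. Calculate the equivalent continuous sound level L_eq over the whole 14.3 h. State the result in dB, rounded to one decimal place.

L_eq = 10·log₁₀[(1/T)·Σ tᵢ·10^(Lᵢ/10)] with T = 14.3 h.
Σ tᵢ·10^(Lᵢ/10) = 5.5·10^(80/10) + 5.8·10^(73/10) + 3·10^(80/10) = 9.657e+08.
L_eq = 10·log₁₀(9.657e+08/14.3) = 78.30 dB.

78.3 dB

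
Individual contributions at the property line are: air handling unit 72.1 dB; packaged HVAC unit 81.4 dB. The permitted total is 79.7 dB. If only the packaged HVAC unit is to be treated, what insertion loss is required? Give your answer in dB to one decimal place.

Fixed contribution from the other source: Σ 10^(L/10) = 10^(72.1/10) = 1.622e+07 (72.10 dB).
To meet 79.7 dB overall, the treated packaged HVAC unit may contribute at most 10^(79.7/10) − 1.622e+07 = 7.711e+07, i.e. 78.87 dB.
Required insertion loss = 81.4 − 78.87 = 2.53 dB.

2.5 dB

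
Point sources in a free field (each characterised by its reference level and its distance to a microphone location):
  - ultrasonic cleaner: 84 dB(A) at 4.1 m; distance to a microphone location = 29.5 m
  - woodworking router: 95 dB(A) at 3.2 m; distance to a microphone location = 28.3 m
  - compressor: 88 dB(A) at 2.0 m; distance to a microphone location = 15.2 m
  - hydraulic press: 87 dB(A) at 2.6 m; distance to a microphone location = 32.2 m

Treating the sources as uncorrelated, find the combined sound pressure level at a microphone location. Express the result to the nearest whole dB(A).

78 dB(A)

Propagate each source to the receiver with L = L_ref − 20·log₁₀(r/r_ref), then add intensities.
ultrasonic cleaner: 84 − 20·log₁₀(29.5/4.1) = 84 − 17.14 = 66.86 dB(A).
woodworking router: 95 − 20·log₁₀(28.3/3.2) = 95 − 18.93 = 76.07 dB(A).
compressor: 88 − 20·log₁₀(15.2/2.0) = 88 − 17.62 = 70.38 dB(A).
hydraulic press: 87 − 20·log₁₀(32.2/2.6) = 87 − 21.86 = 65.14 dB(A).
Σ 10^(L/10) = 5.948e+07 → L_total = 10·log₁₀(5.948e+07) = 77.74 dB(A).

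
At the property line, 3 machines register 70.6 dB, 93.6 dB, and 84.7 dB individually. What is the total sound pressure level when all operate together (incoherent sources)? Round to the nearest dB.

Incoherent sources combine by intensity addition: L_total = 10·log₁₀(Σ 10^(L_i/10)).
Σ 10^(L/10) = 10^(70.6/10) + 10^(93.6/10) + 10^(84.7/10) = 2.597e+09.
L_total = 10·log₁₀(2.597e+09) = 94.15 dB.

94 dB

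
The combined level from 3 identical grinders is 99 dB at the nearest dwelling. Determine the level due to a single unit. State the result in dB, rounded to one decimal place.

Dividing the total intensity by 3 lowers the level by 10·log₁₀ 3 = 4.771 dB: L₁ = 99 − 4.771.

94.2 dB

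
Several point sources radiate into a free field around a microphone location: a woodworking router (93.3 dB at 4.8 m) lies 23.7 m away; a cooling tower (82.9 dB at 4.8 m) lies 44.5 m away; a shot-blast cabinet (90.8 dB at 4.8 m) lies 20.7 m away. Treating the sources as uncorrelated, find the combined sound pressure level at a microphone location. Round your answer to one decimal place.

First find each source's level at the receiver (point-source: −20·log₁₀(r/r_ref)), then combine on an intensity basis.
woodworking router: 93.3 − 20·log₁₀(23.7/4.8) = 93.3 − 13.87 = 79.43 dB.
cooling tower: 82.9 − 20·log₁₀(44.5/4.8) = 82.9 − 19.34 = 63.56 dB.
shot-blast cabinet: 90.8 − 20·log₁₀(20.7/4.8) = 90.8 − 12.69 = 78.11 dB.
Σ 10^(L/10) = 1.546e+08 → L_total = 10·log₁₀(1.546e+08) = 81.89 dB.

81.9 dB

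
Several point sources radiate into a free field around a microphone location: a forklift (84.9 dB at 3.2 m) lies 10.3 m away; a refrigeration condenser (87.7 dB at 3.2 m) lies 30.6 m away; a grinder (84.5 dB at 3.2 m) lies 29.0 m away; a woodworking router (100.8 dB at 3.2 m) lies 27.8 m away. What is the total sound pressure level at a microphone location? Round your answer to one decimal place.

83.0 dB

Propagate each source to the receiver with L = L_ref − 20·log₁₀(r/r_ref), then add intensities.
forklift: 84.9 − 20·log₁₀(10.3/3.2) = 84.9 − 10.15 = 74.75 dB.
refrigeration condenser: 87.7 − 20·log₁₀(30.6/3.2) = 87.7 − 19.61 = 68.09 dB.
grinder: 84.5 − 20·log₁₀(29.0/3.2) = 84.5 − 19.14 = 65.36 dB.
woodworking router: 100.8 − 20·log₁₀(27.8/3.2) = 100.8 − 18.78 = 82.02 dB.
Σ 10^(L/10) = 1.990e+08 → L_total = 10·log₁₀(1.990e+08) = 82.99 dB.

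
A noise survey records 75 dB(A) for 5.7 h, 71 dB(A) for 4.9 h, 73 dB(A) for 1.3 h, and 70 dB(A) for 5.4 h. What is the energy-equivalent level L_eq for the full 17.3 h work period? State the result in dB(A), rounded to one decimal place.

The energy average is taken in the linear domain: L_eq = 10·log₁₀[(Σ tᵢ·10^(Lᵢ/10))/T], T = 17.3 h.
Σ tᵢ·10^(Lᵢ/10) = 5.7·10^(75/10) + 4.9·10^(71/10) + 1.3·10^(73/10) + 5.4·10^(70/10) = 3.219e+08.
L_eq = 10·log₁₀(3.219e+08/17.3) = 72.70 dB(A).

72.7 dB(A)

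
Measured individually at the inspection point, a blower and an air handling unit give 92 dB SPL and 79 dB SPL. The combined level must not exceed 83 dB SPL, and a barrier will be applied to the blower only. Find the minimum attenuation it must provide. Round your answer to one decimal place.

11.2 dB

The untreated sources together contribute 10^(79/10) = 7.943e+07, i.e. 79.00 dB SPL.
To meet 83 dB SPL overall, the treated blower may contribute at most 10^(83/10) − 7.943e+07 = 1.201e+08, i.e. 80.80 dB SPL.
So the blower must be reduced from 92 to 80.80 dB SPL: IL = 11.20 dB.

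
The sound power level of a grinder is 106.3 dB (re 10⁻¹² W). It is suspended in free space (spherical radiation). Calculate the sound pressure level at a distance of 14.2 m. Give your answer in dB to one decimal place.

L_p = L_w − 10·log₁₀(4π·r²) with r = 14.2 m.
4π·r² = 2534 m², 10·log₁₀ of that is 34.038 dB.
L_p = 106.3 − 34.038 = 72.26 dB.

72.3 dB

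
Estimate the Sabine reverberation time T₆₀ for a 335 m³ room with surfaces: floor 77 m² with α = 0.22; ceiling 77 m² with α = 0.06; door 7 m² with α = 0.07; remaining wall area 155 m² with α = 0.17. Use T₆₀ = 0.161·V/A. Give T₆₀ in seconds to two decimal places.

1.11 s

A = Σ Sᵢαᵢ = 77·0.22 + 77·0.06 + 7·0.07 + 155·0.17 = 48.40 m².
T₆₀ = 0.161 × 335 / 48.40 = 1.114 s.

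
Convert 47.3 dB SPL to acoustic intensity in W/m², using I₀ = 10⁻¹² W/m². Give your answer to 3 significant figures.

5.37e-08 W/m²

L = 10·log₁₀(I/I₀) ⇒ I = I₀·10^(L/10) = 10⁻¹² × 10^4.73.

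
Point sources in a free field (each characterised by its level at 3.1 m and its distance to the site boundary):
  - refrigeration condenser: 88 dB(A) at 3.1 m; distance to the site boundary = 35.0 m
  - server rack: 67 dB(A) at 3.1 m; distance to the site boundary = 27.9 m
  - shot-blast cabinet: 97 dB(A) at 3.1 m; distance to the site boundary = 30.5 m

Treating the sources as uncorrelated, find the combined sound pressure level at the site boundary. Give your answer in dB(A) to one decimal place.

77.5 dB(A)

First find each source's level at the receiver (point-source: −20·log₁₀(r/r_ref)), then combine on an intensity basis.
refrigeration condenser: 88 − 20·log₁₀(35.0/3.1) = 88 − 21.05 = 66.95 dB(A).
server rack: 67 − 20·log₁₀(27.9/3.1) = 67 − 19.08 = 47.92 dB(A).
shot-blast cabinet: 97 − 20·log₁₀(30.5/3.1) = 97 − 19.86 = 77.14 dB(A).
Σ 10^(L/10) = 5.679e+07 → L_total = 10·log₁₀(5.679e+07) = 77.54 dB(A).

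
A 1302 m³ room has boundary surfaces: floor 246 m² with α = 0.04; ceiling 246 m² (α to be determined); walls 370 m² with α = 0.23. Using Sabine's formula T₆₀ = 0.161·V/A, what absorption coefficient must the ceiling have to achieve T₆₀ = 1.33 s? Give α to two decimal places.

Required total absorption A = 0.161·1302/1.33 = 157.61 m².
Absorption from the other surfaces = 246·0.04 + 370·0.23 = 94.94 m², so the ceiling must supply 62.67 m² over 246 m².
α = 62.67/246 = 0.255.

0.25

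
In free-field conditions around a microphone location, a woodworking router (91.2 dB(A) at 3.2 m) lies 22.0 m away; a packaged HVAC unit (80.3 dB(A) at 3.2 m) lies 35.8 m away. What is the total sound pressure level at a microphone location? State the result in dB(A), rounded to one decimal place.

74.6 dB(A)

Propagate each source to the receiver with L = L_ref − 20·log₁₀(r/r_ref), then add intensities.
woodworking router: 91.2 − 20·log₁₀(22.0/3.2) = 91.2 − 16.75 = 74.45 dB(A).
packaged HVAC unit: 80.3 − 20·log₁₀(35.8/3.2) = 80.3 − 20.97 = 59.33 dB(A).
Σ 10^(L/10) = 2.875e+07 → L_total = 10·log₁₀(2.875e+07) = 74.59 dB(A).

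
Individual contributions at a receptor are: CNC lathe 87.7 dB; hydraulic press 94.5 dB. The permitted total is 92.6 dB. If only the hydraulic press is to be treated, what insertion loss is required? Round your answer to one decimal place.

Fixed contribution from the other source: Σ 10^(L/10) = 10^(87.7/10) = 5.888e+08 (87.70 dB).
To meet 92.6 dB overall, the treated hydraulic press may contribute at most 10^(92.6/10) − 5.888e+08 = 1.231e+09, i.e. 90.90 dB.
So the hydraulic press must be reduced from 94.5 to 90.90 dB: IL = 3.60 dB.

3.6 dB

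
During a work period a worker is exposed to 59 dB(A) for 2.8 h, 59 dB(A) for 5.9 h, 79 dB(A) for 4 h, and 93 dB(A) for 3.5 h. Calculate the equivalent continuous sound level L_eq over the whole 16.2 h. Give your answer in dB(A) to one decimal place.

86.5 dB(A)

L_eq = 10·log₁₀[(1/T)·Σ tᵢ·10^(Lᵢ/10)] with T = 16.2 h.
Σ tᵢ·10^(Lᵢ/10) = 2.8·10^(59/10) + 5.9·10^(59/10) + 4·10^(79/10) + 3.5·10^(93/10) = 7.308e+09.
L_eq = 10·log₁₀(7.308e+09/16.2) = 86.54 dB(A).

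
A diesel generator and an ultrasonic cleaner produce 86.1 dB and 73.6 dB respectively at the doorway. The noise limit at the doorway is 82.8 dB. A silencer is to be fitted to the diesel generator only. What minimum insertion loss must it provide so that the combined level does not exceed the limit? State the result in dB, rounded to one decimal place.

3.9 dB

The untreated sources together contribute 10^(73.6/10) = 2.291e+07, i.e. 73.60 dB.
To meet 82.8 dB overall, the treated diesel generator may contribute at most 10^(82.8/10) − 2.291e+07 = 1.676e+08, i.e. 82.24 dB.
So the diesel generator must be reduced from 86.1 to 82.24 dB: IL = 3.86 dB.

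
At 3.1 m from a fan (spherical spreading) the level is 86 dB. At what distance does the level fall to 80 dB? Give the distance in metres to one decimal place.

6.2 m

For a point source L₁ − L₂ = 20·log₁₀(r₂/r₁), so r₂ = r₁·10^((L₁−L₂)/20).
r₂ = 3.1·10^((86−80)/20) = 3.1·10^(6.0/20) = 6.19 m.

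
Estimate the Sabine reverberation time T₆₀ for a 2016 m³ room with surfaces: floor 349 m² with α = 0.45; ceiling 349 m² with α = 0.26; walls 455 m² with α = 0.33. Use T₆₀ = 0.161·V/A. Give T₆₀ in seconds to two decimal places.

A = Σ Sᵢαᵢ = 349·0.45 + 349·0.26 + 455·0.33 = 397.94 m².
T₆₀ = 0.161 × 2016 / 397.94 = 0.816 s.

0.82 s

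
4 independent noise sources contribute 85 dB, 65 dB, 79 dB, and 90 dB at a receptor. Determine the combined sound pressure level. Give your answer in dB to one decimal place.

For uncorrelated sources the intensities add, so convert each level to linear form, sum, and take 10·log₁₀ of the total.
Σ 10^(L/10) = 10^(85/10) + 10^(65/10) + 10^(79/10) + 10^(90/10) = 1.399e+09.
L_total = 10·log₁₀(1.399e+09) = 91.46 dB.

91.5 dB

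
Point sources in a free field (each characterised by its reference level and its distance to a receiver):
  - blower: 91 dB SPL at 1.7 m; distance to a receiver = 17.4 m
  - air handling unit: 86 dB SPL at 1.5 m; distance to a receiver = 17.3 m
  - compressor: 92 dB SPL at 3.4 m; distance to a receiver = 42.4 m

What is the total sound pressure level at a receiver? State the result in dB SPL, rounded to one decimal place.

Apply inverse-square spreading to bring every level to the receiver, then sum 10^(L/10).
blower: 91 − 20·log₁₀(17.4/1.7) = 91 − 20.20 = 70.80 dB SPL.
air handling unit: 86 − 20·log₁₀(17.3/1.5) = 86 − 21.24 = 64.76 dB SPL.
compressor: 92 − 20·log₁₀(42.4/3.4) = 92 − 21.92 = 70.08 dB SPL.
Σ 10^(L/10) = 2.520e+07 → L_total = 10·log₁₀(2.520e+07) = 74.01 dB SPL.

74.0 dB SPL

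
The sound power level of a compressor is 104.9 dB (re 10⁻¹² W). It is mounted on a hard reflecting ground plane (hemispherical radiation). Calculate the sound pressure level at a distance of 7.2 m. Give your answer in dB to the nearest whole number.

80 dB

The power spreads over a hemisphere of area 2π·r², so L_p = L_w − 10·log₁₀(2π·r²).
2π·r² = 325.7 m², 10·log₁₀ of that is 25.128 dB.
L_p = 104.9 − 25.128 = 79.77 dB.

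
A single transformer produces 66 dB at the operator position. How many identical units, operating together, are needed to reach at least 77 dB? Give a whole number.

The shortfall is 77 − 66 = 11.0 dB, and N units add 10·log₁₀ N, so need 10·log₁₀ N ≥ 11.0.
N ≥ 10^(11.0/10) = 12.589, so N = 13.

13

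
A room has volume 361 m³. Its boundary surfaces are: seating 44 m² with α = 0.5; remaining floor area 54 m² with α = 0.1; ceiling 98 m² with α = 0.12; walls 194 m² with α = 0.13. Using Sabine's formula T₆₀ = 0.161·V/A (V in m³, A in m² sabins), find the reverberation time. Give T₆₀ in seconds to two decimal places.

0.90 s

Summing Sᵢαᵢ: 44·0.5 + 54·0.1 + 98·0.12 + 194·0.13 = 64.38 m².
T₆₀ = 0.161·V/A = 0.161·361/64.38 = 0.903 s.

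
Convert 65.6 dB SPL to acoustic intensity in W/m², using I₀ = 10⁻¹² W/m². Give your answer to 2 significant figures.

L = 10·log₁₀(I/I₀) ⇒ I = I₀·10^(L/10) = 10⁻¹² × 10^6.56.

3.6e-06 W/m²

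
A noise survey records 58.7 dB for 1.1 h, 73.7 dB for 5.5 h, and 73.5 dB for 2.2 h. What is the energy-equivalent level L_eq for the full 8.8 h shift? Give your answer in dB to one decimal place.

L_eq = 10·log₁₀[(1/T)·Σ tᵢ·10^(Lᵢ/10)] with T = 8.8 h.
Σ tᵢ·10^(Lᵢ/10) = 1.1·10^(58.7/10) + 5.5·10^(73.7/10) + 2.2·10^(73.5/10) = 1.790e+08.
L_eq = 10·log₁₀(1.790e+08/8.8) = 73.08 dB.

73.1 dB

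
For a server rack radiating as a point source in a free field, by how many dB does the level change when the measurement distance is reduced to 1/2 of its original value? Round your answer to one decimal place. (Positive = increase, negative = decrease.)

Point-source spreading: ΔL = −20·log₁₀(r₂/r₁).
ΔL = −20·log₁₀(0.5) = +6.02 dB.

+6.0 dB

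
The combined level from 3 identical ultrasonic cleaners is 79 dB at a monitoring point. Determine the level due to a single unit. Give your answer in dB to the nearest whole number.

74 dB

For N identical incoherent sources L_total = L₁ + 10·log₁₀ N, so L₁ = 79 − 10·log₁₀(3) = 79 − 4.771.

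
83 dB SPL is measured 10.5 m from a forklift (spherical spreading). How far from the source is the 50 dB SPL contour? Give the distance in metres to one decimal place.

469.0 m

For a point source L₁ − L₂ = 20·log₁₀(r₂/r₁), so r₂ = r₁·10^((L₁−L₂)/20).
r₂ = 10.5·10^((83−50)/20) = 10.5·10^(33.0/20) = 469.02 m.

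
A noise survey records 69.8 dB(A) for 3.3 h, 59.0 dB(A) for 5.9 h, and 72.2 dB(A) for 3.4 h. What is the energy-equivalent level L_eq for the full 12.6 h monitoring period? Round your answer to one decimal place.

68.7 dB(A)

Weight each interval's intensity by its duration and average over T = 12.6 h:
Σ tᵢ·10^(Lᵢ/10) = 3.3·10^(69.8/10) + 5.9·10^(59.0/10) + 3.4·10^(72.2/10) = 9.263e+07.
L_eq = 10·log₁₀(9.263e+07/12.6) = 68.66 dB(A).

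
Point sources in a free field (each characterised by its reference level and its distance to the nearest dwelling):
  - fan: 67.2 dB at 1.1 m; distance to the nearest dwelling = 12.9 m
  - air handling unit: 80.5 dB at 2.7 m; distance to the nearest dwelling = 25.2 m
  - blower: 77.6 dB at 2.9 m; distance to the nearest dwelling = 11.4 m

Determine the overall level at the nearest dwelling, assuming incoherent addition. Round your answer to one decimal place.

67.0 dB

Apply inverse-square spreading to bring every level to the receiver, then sum 10^(L/10).
fan: 67.2 − 20·log₁₀(12.9/1.1) = 67.2 − 21.38 = 45.82 dB.
air handling unit: 80.5 − 20·log₁₀(25.2/2.7) = 80.5 − 19.40 = 61.10 dB.
blower: 77.6 − 20·log₁₀(11.4/2.9) = 77.6 − 11.89 = 65.71 dB.
Σ 10^(L/10) = 5.050e+06 → L_total = 10·log₁₀(5.050e+06) = 67.03 dB.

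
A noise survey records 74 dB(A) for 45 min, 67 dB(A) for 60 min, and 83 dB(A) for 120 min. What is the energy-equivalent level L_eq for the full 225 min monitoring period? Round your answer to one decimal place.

80.5 dB(A)

L_eq = 10·log₁₀[(1/T)·Σ tᵢ·10^(Lᵢ/10)] with T = 225 min.
Σ tᵢ·10^(Lᵢ/10) = 45·10^(74/10) + 60·10^(67/10) + 120·10^(83/10) = 2.537e+10.
L_eq = 10·log₁₀(2.537e+10/225) = 80.52 dB(A).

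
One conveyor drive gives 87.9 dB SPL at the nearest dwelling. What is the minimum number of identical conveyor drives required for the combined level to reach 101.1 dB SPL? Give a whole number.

21

N identical sources give L₁ + 10·log₁₀ N, so require 10·log₁₀ N ≥ 101.1 − 87.9 = 13.2 dB.
N ≥ 10^(13.2/10) = 20.893, so N = 21.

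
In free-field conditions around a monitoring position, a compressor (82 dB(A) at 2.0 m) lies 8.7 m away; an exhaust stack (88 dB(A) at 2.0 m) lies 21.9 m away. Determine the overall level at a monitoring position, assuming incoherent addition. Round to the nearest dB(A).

71 dB(A)

Apply inverse-square spreading to bring every level to the receiver, then sum 10^(L/10).
compressor: 82 − 20·log₁₀(8.7/2.0) = 82 − 12.77 = 69.23 dB(A).
exhaust stack: 88 − 20·log₁₀(21.9/2.0) = 88 − 20.79 = 67.21 dB(A).
Σ 10^(L/10) = 1.364e+07 → L_total = 10·log₁₀(1.364e+07) = 71.35 dB(A).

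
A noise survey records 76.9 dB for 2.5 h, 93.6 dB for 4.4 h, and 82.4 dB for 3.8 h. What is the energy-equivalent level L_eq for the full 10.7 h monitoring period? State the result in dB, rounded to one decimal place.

90.1 dB

The energy average is taken in the linear domain: L_eq = 10·log₁₀[(Σ tᵢ·10^(Lᵢ/10))/T], T = 10.7 h.
Σ tᵢ·10^(Lᵢ/10) = 2.5·10^(76.9/10) + 4.4·10^(93.6/10) + 3.8·10^(82.4/10) = 1.086e+10.
L_eq = 10·log₁₀(1.086e+10/10.7) = 90.07 dB.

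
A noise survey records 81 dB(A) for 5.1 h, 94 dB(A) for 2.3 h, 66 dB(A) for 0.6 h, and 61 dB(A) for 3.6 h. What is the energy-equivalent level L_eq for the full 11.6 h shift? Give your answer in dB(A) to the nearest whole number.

Weight each interval's intensity by its duration and average over T = 11.6 h:
Σ tᵢ·10^(Lᵢ/10) = 5.1·10^(81/10) + 2.3·10^(94/10) + 0.6·10^(66/10) + 3.6·10^(61/10) = 6.426e+09.
L_eq = 10·log₁₀(6.426e+09/11.6) = 87.44 dB(A).

87 dB(A)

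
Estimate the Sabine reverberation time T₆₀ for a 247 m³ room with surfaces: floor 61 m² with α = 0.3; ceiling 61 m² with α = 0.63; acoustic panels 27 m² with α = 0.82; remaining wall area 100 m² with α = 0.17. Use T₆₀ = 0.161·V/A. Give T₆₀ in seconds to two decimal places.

0.41 s

A = Σ Sᵢαᵢ = 61·0.3 + 61·0.63 + 27·0.82 + 100·0.17 = 95.87 m².
T₆₀ = 0.161·V/A = 0.161·247/95.87 = 0.415 s.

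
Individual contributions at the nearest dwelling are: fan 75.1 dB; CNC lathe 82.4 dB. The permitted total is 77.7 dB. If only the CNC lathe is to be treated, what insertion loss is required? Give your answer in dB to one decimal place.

Everything except the CNC lathe sums to 10^(75.1/10) = 3.236e+07 in linear terms, 75.10 dB.
The limit corresponds to 10^(77.7/10) = 5.888e+07; subtracting the fixed part leaves 2.652e+07 for the CNC lathe, i.e. 74.24 dB.
So the CNC lathe must be reduced from 82.4 to 74.24 dB: IL = 8.16 dB.

8.2 dB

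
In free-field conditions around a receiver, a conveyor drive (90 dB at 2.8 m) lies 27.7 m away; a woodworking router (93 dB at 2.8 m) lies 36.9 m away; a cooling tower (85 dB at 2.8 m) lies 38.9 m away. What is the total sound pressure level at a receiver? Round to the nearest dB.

74 dB

Propagate each source to the receiver with L = L_ref − 20·log₁₀(r/r_ref), then add intensities.
conveyor drive: 90 − 20·log₁₀(27.7/2.8) = 90 − 19.91 = 70.09 dB.
woodworking router: 93 − 20·log₁₀(36.9/2.8) = 93 − 22.40 = 70.60 dB.
cooling tower: 85 − 20·log₁₀(38.9/2.8) = 85 − 22.86 = 62.14 dB.
Σ 10^(L/10) = 2.334e+07 → L_total = 10·log₁₀(2.334e+07) = 73.68 dB.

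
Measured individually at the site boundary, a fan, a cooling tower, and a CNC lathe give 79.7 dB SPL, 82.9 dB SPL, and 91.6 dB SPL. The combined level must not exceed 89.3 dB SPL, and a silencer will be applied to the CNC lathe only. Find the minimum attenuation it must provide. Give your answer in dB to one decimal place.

4.1 dB

The untreated sources together contribute 10^(79.7/10) + 10^(82.9/10) = 2.883e+08, i.e. 84.60 dB SPL.
The limit corresponds to 10^(89.3/10) = 8.511e+08; subtracting the fixed part leaves 5.628e+08 for the CNC lathe, i.e. 87.50 dB SPL.
Required insertion loss = 91.6 − 87.50 = 4.10 dB.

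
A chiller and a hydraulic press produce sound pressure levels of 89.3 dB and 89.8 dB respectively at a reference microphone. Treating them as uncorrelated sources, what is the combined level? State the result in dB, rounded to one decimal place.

Incoherent sources combine by intensity addition: L_total = 10·log₁₀(Σ 10^(L_i/10)).
Σ 10^(L/10) = 10^(89.3/10) + 10^(89.8/10) = 1.806e+09.
L_total = 10·log₁₀(1.806e+09) = 92.57 dB.

92.6 dB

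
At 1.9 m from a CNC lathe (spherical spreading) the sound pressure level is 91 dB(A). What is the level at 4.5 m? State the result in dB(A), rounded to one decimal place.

Spherical spreading from a point source gives a 20·log₁₀(r₂/r₁) drop.
L₂ = 91 − 20·log₁₀(4.5/1.9) = 91 − 7.489 = 83.51 dB(A).

83.5 dB(A)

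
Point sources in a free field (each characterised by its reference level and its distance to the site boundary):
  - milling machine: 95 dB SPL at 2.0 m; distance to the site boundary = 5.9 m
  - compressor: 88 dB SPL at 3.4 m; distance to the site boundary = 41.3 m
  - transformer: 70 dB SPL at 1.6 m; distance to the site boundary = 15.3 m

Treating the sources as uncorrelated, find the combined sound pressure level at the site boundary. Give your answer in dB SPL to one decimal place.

First find each source's level at the receiver (point-source: −20·log₁₀(r/r_ref)), then combine on an intensity basis.
milling machine: 95 − 20·log₁₀(5.9/2.0) = 95 − 9.40 = 85.60 dB SPL.
compressor: 88 − 20·log₁₀(41.3/3.4) = 88 − 21.69 = 66.31 dB SPL.
transformer: 70 − 20·log₁₀(15.3/1.6) = 70 − 19.61 = 50.39 dB SPL.
Σ 10^(L/10) = 3.678e+08 → L_total = 10·log₁₀(3.678e+08) = 85.66 dB SPL.

85.7 dB SPL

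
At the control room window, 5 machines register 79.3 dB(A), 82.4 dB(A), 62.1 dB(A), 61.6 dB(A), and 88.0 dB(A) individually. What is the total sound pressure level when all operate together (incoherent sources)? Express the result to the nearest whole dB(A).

90 dB(A)

For uncorrelated sources the intensities add, so convert each level to linear form, sum, and take 10·log₁₀ of the total.
Σ 10^(L/10) = 10^(79.3/10) + 10^(82.4/10) + 10^(62.1/10) + 10^(61.6/10) + 10^(88.0/10) = 8.929e+08.
L_total = 10·log₁₀(8.929e+08) = 89.51 dB(A).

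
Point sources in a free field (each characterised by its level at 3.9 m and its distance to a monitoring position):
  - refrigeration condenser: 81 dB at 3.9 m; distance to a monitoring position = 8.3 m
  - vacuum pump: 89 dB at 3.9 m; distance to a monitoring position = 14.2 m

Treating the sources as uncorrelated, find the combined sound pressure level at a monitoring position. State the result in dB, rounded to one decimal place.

79.4 dB

Apply inverse-square spreading to bring every level to the receiver, then sum 10^(L/10).
refrigeration condenser: 81 − 20·log₁₀(8.3/3.9) = 81 − 6.56 = 74.44 dB.
vacuum pump: 89 − 20·log₁₀(14.2/3.9) = 89 − 11.22 = 77.78 dB.
Σ 10^(L/10) = 8.771e+07 → L_total = 10·log₁₀(8.771e+07) = 79.43 dB.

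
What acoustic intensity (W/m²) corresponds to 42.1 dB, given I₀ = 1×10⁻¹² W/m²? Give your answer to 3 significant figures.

L = 10·log₁₀(I/I₀) ⇒ I = I₀·10^(L/10) = 10⁻¹² × 10^4.21.

1.62e-08 W/m²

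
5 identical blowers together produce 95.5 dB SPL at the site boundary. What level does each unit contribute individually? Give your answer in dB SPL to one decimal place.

5 equal contributions raise the level by 10·log₁₀ 5 = 6.990 dB, so each unit alone gives 95.5 − 6.990.

88.5 dB SPL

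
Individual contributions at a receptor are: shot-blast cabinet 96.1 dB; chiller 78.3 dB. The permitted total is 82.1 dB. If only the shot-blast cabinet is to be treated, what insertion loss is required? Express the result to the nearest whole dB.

16 dB

Everything except the shot-blast cabinet sums to 10^(78.3/10) = 6.761e+07 in linear terms, 78.30 dB.
The limit corresponds to 10^(82.1/10) = 1.622e+08; subtracting the fixed part leaves 9.457e+07 for the shot-blast cabinet, i.e. 79.76 dB.
Required insertion loss = 96.1 − 79.76 = 16.34 dB.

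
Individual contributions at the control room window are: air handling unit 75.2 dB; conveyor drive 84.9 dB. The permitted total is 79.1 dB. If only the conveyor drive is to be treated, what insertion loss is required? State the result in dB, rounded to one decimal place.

Fixed contribution from the other source: Σ 10^(L/10) = 10^(75.2/10) = 3.311e+07 (75.20 dB).
To meet 79.1 dB overall, the treated conveyor drive may contribute at most 10^(79.1/10) − 3.311e+07 = 4.817e+07, i.e. 76.83 dB.
So the conveyor drive must be reduced from 84.9 to 76.83 dB: IL = 8.07 dB.

8.1 dB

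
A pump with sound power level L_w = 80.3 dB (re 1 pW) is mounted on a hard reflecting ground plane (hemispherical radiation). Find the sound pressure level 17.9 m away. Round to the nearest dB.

Free-field hemispherical radiation: L_p = L_w − 10·log₁₀(2π·r²), r = 17.9 m.
2π·r² = 2013 m², 10·log₁₀ of that is 33.039 dB.
L_p = 80.3 − 33.039 = 47.26 dB.

47 dB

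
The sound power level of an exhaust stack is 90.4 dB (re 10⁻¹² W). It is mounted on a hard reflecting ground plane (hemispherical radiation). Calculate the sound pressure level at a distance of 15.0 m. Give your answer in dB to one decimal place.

L_p = L_w − 10·log₁₀(2π·r²) with r = 15.0 m.
2π·r² = 1414 m², 10·log₁₀ of that is 31.504 dB.
L_p = 90.4 − 31.504 = 58.90 dB.

58.9 dB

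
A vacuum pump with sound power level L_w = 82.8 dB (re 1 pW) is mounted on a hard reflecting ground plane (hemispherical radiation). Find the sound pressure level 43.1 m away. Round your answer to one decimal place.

42.1 dB

L_p = L_w − 10·log₁₀(2π·r²) with r = 43.1 m.
2π·r² = 1.167e+04 m², 10·log₁₀ of that is 40.671 dB.
L_p = 82.8 − 40.671 = 42.13 dB.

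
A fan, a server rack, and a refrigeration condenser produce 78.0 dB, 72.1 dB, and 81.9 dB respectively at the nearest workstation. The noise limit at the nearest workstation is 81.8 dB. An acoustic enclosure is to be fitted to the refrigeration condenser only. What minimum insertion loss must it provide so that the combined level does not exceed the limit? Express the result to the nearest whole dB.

The untreated sources together contribute 10^(78.0/10) + 10^(72.1/10) = 7.931e+07, i.e. 78.99 dB.
The limit corresponds to 10^(81.8/10) = 1.514e+08; subtracting the fixed part leaves 7.204e+07 for the refrigeration condenser, i.e. 78.58 dB.
Required insertion loss = 81.9 − 78.58 = 3.32 dB.

3 dB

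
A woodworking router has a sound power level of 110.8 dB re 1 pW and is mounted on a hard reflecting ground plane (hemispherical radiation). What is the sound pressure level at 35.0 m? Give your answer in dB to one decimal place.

The power spreads over a hemisphere of area 2π·r², so L_p = L_w − 10·log₁₀(2π·r²).
2π·r² = 7697 m², 10·log₁₀ of that is 38.863 dB.
L_p = 110.8 − 38.863 = 71.94 dB.

71.9 dB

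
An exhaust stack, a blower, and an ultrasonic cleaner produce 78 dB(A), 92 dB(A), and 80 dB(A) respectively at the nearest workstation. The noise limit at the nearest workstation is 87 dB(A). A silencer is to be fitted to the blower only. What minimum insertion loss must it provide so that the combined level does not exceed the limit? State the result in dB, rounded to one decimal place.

Fixed contribution from the other sources: Σ 10^(L/10) = 10^(78/10) + 10^(80/10) = 1.631e+08 (82.12 dB(A)).
The limit corresponds to 10^(87/10) = 5.012e+08; subtracting the fixed part leaves 3.381e+08 for the blower, i.e. 85.29 dB(A).
So the blower must be reduced from 92 to 85.29 dB(A): IL = 6.71 dB.

6.7 dB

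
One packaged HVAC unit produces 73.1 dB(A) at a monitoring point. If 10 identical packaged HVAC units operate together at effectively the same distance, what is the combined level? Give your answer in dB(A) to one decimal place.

With 10 equal, uncorrelated contributions the intensity is 10× that of one unit, giving a rise of 10·log₁₀ 10.
L_total = 73.1 + 10·log₁₀(10) = 73.1 + 10.000 = 83.10 dB(A).

83.1 dB(A)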